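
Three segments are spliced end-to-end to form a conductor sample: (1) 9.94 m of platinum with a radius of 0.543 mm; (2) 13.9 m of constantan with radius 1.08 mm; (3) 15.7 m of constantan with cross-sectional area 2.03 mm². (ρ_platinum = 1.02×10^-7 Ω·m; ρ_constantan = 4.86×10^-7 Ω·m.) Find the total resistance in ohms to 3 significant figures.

Seg 1: A = πr² = π(5.4300e-04 m)² = 9.263e-07 m²
R_1 = (1.02×10^-7)(9.94)/(9.263e-07) = 1.095 Ω
Seg 2: A = πr² = π(1.0800e-03 m)² = 3.664e-06 m²
R_2 = (4.86×10^-7)(13.9)/(3.664e-06) = 1.844 Ω
Seg 3: A = 2.03 mm² = 2.030e-06 m²
R_3 = (4.86×10^-7)(15.7)/(2.030e-06) = 3.759 Ω
R_total = R_1 + R_2 + R_3 = 6.70 Ω

6.70 Ω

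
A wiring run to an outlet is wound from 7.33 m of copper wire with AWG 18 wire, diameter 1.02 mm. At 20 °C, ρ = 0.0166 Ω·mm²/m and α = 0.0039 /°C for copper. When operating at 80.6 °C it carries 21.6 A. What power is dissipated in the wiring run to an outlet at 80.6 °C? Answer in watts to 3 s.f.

ρ = 0.0166 Ω·mm²/m = 1.66×10^-8 Ω·m
A = π(1.02/2 mm)² = π(5.1000e-04 m)² = 8.171e-07 m²
R₍20₎ = ρL/A = (1.66×10^-8)(7.33)/(8.171e-07) = 0.1489 Ω
R₍80.6₎ = R₍20₎(1 + αΔT) = 0.1489 × (1 + 0.0039×60.6) = 0.1841 Ω
P = I²R = (21.6)² × 0.1841 = 85.9 W

85.9 W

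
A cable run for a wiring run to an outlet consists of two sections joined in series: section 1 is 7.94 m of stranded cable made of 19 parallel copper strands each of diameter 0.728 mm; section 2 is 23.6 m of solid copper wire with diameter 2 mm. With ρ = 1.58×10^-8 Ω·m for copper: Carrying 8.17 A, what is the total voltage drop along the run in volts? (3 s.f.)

Section 1: A_strand = π(3.6400e-04)² = 4.162e-07 m²; R₁ = ρL/(N·A_s) = (1.58×10^-8)(7.94)/(19×4.162e-07) = 0.01586 Ω
Section 2: A = π(d/2)² = π(1.0000e-03 m)² = 3.142e-06 m²
R₂ = (1.58×10^-8)(23.6)/(3.142e-06) = 0.1187 Ω
R = R₁ + R₂ = 0.1346 Ω
V = IR = 8.17 × 0.1346 = 1.10 V

1.10 V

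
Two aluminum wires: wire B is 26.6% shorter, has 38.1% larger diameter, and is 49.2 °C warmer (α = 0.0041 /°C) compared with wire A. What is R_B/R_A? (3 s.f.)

R ∝ ρL/d² with ρ ∝ (1+αΔT), so R_B/R_A = (1 − 26.6/100) × (1 + 38.1/100)⁻² × (1 + 0.0041×49.2)
= 0.734 × 0.5243 × 1.202 = 0.463

0.463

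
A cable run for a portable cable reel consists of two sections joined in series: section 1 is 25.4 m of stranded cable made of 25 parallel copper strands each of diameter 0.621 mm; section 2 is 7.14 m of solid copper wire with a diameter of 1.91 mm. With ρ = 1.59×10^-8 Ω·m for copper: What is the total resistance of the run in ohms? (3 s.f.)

0.0930 Ω

Section 1: A_strand = π(3.1050e-04)² = 3.029e-07 m²; R₁ = ρL/(N·A_s) = (1.59×10^-8)(25.4)/(25×3.029e-07) = 0.05334 Ω
Section 2: A = π(d/2)² = π(9.5500e-04 m)² = 2.865e-06 m²
R₂ = (1.59×10^-8)(7.14)/(2.865e-06) = 0.03962 Ω
R = R₁ + R₂ = 0.0930 Ω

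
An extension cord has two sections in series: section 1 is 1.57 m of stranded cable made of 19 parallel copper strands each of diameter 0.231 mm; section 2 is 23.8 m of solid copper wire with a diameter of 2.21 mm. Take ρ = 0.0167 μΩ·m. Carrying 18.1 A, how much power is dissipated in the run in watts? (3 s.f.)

44.7 W

ρ = 0.0167 μΩ·m = 1.67×10^-8 Ω·m
Section 1: A_strand = π(1.1550e-04)² = 4.191e-08 m²; R₁ = ρL/(N·A_s) = (1.67×10^-8)(1.57)/(19×4.191e-08) = 0.03293 Ω
Section 2: A = π(d/2)² = π(1.1050e-03 m)² = 3.836e-06 m²
R₂ = (1.67×10^-8)(23.8)/(3.836e-06) = 0.1036 Ω
R = R₁ + R₂ = 0.1365 Ω
P = I²R = (18.1)² × 0.1365 = 44.7 W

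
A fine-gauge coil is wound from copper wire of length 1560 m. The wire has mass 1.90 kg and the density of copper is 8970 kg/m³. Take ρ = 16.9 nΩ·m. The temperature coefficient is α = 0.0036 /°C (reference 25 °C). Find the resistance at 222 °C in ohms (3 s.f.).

332 Ω

ρ = 16.9 nΩ·m = 1.69×10^-8 Ω·m
A = m/(density·L) = 1.9/(8970×1560) = 1.3578e-07 m²
R = ρL/A = (1.69×10^-8)(1560)/(1.3578e-07) = 194.2 Ω
R(222 °C) = 194.2 × (1 + 0.0036×197) = 332 Ω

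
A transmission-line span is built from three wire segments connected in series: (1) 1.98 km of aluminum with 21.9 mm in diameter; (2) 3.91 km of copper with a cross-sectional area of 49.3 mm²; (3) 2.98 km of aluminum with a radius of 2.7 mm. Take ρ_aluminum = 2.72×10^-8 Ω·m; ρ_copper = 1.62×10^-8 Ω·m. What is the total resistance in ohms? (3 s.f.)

4.97 Ω

Seg 1: A = π(d/2)² = π(1.0950e-02 m)² = 3.767e-04 m²
R_1 = (2.72×10^-8)(1980)/(3.767e-04) = 0.143 Ω
Seg 2: A = 49.3 mm² = 4.930e-05 m²
R_2 = (1.62×10^-8)(3910)/(4.930e-05) = 1.285 Ω
Seg 3: A = πr² = π(2.7000e-03 m)² = 2.290e-05 m²
R_3 = (2.72×10^-8)(2980)/(2.290e-05) = 3.539 Ω
R_total = R_1 + R_2 + R_3 = 4.97 Ω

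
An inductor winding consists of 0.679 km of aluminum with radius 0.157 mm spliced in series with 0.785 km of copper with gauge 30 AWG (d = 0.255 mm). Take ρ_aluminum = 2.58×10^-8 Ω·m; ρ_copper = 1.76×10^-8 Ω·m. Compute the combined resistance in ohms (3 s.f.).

497 Ω

Segment 1: A = πr² = π(1.5700e-04 m)² = 7.744e-08 m²
R₁ = ρL/A = (2.58×10^-8)(679)/(7.744e-08) = 226.2 Ω
Segment 2: A = π(0.255/2 mm)² = π(1.2750e-04 m)² = 5.107e-08 m²
R₂ = (1.76×10^-8)(785)/(5.107e-08) = 270.5 Ω
R = R₁ + R₂ = 497 Ω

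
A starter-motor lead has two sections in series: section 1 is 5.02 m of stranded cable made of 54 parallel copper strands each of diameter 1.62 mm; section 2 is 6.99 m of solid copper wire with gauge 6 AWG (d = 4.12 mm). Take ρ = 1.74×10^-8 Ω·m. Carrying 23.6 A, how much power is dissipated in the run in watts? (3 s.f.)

5.52 W

Section 1: A_strand = π(8.1000e-04)² = 2.061e-06 m²; R₁ = ρL/(N·A_s) = (1.74×10^-8)(5.02)/(54×2.061e-06) = 7.848×10^-4 Ω
Section 2: A = π(4.12/2 mm)² = π(2.0600e-03 m)² = 1.333e-05 m²
R₂ = (1.74×10^-8)(6.99)/(1.333e-05) = 0.009123 Ω
R = R₁ + R₂ = 0.009908 Ω
P = I²R = (23.6)² × 0.009908 = 5.52 W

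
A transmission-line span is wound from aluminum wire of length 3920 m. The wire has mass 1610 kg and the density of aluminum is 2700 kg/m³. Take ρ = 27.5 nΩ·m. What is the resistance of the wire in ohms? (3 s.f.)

ρ = 27.5 nΩ·m = 2.75×10^-8 Ω·m
A = m/(density·L) = 1610/(2700×3920) = 1.5212e-04 m²
R = ρL/A = (2.75×10^-8)(3920)/(1.5212e-04) = 0.709 Ω

0.709 Ω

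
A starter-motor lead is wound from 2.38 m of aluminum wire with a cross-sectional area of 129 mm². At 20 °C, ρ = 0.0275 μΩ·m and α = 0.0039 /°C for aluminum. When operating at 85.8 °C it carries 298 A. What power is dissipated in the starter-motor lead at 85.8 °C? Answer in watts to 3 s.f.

ρ = 0.0275 μΩ·m = 2.75×10^-8 Ω·m
A = 129 mm² = 1.290e-04 m²
R₍20₎ = ρL/A = (2.75×10^-8)(2.38)/(1.290e-04) = 5.074×10^-4 Ω
R₍85.8₎ = R₍20₎(1 + αΔT) = 5.074×10^-4 × (1 + 0.0039×65.8) = 6.376×10^-4 Ω
P = I²R = (298)² × 6.376×10^-4 = 56.6 W

56.6 W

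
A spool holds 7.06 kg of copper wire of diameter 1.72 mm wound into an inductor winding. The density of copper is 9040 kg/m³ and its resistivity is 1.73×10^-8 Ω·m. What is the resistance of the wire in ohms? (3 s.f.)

2.50 Ω

A = π(d/2)² = π(8.6000e-04 m)² = 2.3235e-06 m²
L = m/(density·A) = 7.06/(9040×2.3235e-06) = 336.1 m
R = ρL/A = (1.73×10^-8)(336.1)/(2.3235e-06) = 2.50 Ω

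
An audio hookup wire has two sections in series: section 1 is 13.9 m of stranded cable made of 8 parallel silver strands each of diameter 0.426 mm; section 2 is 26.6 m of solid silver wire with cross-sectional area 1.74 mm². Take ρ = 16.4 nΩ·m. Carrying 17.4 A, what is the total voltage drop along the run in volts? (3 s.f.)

ρ = 16.4 nΩ·m = 1.64×10^-8 Ω·m
Section 1: A_strand = π(2.1300e-04)² = 1.425e-07 m²; R₁ = ρL/(N·A_s) = (1.64×10^-8)(13.9)/(8×1.425e-07) = 0.1999 Ω
Section 2: A = 1.74 mm² = 1.740e-06 m²
R₂ = (1.64×10^-8)(26.6)/(1.740e-06) = 0.2507 Ω
R = R₁ + R₂ = 0.4506 Ω
V = IR = 17.4 × 0.4506 = 7.84 V

7.84 V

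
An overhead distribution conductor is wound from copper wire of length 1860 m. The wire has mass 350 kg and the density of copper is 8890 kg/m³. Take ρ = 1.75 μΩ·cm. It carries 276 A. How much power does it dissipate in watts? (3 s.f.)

1.17×10^5 W

ρ = 1.75 μΩ·cm = 1.75×10^-8 Ω·m
A = m/(density·L) = 350/(8890×1860) = 2.1167e-05 m²
R = ρL/A = (1.75×10^-8)(1860)/(2.1167e-05) = 1.538 Ω
P = I²R = (276)² × 1.538 = 1.17×10^5 W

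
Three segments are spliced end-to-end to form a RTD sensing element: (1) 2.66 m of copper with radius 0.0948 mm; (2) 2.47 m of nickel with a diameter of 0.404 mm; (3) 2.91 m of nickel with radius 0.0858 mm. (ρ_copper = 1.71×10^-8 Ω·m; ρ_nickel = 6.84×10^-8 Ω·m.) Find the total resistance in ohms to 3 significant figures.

Seg 1: A = πr² = π(9.4800e-05 m)² = 2.823e-08 m²
R_1 = (1.71×10^-8)(2.66)/(2.823e-08) = 1.611 Ω
Seg 2: A = π(d/2)² = π(2.0200e-04 m)² = 1.282e-07 m²
R_2 = (6.84×10^-8)(2.47)/(1.282e-07) = 1.318 Ω
Seg 3: A = πr² = π(8.5800e-05 m)² = 2.313e-08 m²
R_3 = (6.84×10^-8)(2.91)/(2.313e-08) = 8.606 Ω
R_total = R_1 + R_2 + R_3 = 11.5 Ω

11.5 Ω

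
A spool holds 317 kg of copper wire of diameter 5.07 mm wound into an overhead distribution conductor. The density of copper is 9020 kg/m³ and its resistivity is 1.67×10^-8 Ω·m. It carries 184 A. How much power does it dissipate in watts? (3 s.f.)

A = π(d/2)² = π(2.5350e-03 m)² = 2.0189e-05 m²
L = m/(density·A) = 317/(9020×2.0189e-05) = 1741 m
R = ρL/A = (1.67×10^-8)(1741)/(2.0189e-05) = 1.44 Ω
P = I²R = (184)² × 1.44 = 48800 W

48800 W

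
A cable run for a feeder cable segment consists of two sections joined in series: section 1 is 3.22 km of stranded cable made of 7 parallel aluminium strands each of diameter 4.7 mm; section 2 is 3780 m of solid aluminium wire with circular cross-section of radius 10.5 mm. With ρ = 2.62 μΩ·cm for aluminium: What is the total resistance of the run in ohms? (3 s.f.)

ρ = 2.62 μΩ·cm = 2.62×10^-8 Ω·m
Section 1: A_strand = π(2.3500e-03)² = 1.735e-05 m²; R₁ = ρL/(N·A_s) = (2.62×10^-8)(3220)/(7×1.735e-05) = 0.6947 Ω
Section 2: A = πr² = π(1.0500e-02 m)² = 3.464e-04 m²
R₂ = (2.62×10^-8)(3780)/(3.464e-04) = 0.2859 Ω
R = R₁ + R₂ = 0.981 Ω

0.981 Ω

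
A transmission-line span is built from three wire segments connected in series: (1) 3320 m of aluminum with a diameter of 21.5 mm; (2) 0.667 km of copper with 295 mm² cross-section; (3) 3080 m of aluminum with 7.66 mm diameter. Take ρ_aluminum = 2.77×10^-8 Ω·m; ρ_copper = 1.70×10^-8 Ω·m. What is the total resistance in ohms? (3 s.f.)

2.14 Ω

Seg 1: A = π(d/2)² = π(1.0750e-02 m)² = 3.631e-04 m²
R_1 = (2.77×10^-8)(3320)/(3.631e-04) = 0.2533 Ω
Seg 2: A = 295 mm² = 2.950e-04 m²
R_2 = (1.70×10^-8)(667)/(2.950e-04) = 0.03844 Ω
Seg 3: A = π(d/2)² = π(3.8300e-03 m)² = 4.608e-05 m²
R_3 = (2.77×10^-8)(3080)/(4.608e-05) = 1.851 Ω
R_total = R_1 + R_2 + R_3 = 2.14 Ω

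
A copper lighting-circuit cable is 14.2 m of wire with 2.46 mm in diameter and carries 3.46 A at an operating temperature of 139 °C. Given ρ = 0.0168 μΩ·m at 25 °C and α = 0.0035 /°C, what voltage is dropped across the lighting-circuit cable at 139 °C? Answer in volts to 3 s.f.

ρ = 0.0168 μΩ·m = 1.68×10^-8 Ω·m
A = π(d/2)² = π(1.2300e-03 m)² = 4.753e-06 m²
R₍25₎ = ρL/A = (1.68×10^-8)(14.2)/(4.753e-06) = 0.05019 Ω
R₍139₎ = R₍25₎(1 + αΔT) = 0.05019 × (1 + 0.0035×114) = 0.07022 Ω
V = IR = 3.46 × 0.07022 = 0.243 V

0.243 V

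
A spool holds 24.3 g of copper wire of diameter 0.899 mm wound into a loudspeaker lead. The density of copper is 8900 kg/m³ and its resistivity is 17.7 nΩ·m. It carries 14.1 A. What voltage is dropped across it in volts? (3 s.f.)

ρ = 17.7 nΩ·m = 1.77×10^-8 Ω·m
A = π(d/2)² = π(4.4950e-04 m)² = 6.3476e-07 m²
L = m/(density·A) = 0.0243/(8900×6.3476e-07) = 4.301 m
R = ρL/A = (1.77×10^-8)(4.301)/(6.3476e-07) = 0.1199 Ω
V = IR = 14.1 × 0.1199 = 1.69 V

1.69 V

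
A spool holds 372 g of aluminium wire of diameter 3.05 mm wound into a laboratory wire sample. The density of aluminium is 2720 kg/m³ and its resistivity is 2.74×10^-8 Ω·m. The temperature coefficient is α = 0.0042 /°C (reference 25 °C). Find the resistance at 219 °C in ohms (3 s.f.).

0.127 Ω

A = π(d/2)² = π(1.5250e-03 m)² = 7.3062e-06 m²
L = m/(density·A) = 0.372/(2720×7.3062e-06) = 18.72 m
R = ρL/A = (2.74×10^-8)(18.72)/(7.3062e-06) = 0.0702 Ω
R(219 °C) = 0.0702 × (1 + 0.0042×194) = 0.127 Ω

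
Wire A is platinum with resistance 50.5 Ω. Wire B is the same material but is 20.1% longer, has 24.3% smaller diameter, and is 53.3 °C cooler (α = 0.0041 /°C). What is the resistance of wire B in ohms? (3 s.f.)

R ∝ ρL/d² with ρ ∝ (1+αΔT), so R_B/R_A = (1 + 20.1/100) × (1 − 24.3/100)⁻² × (1 − 0.0041×53.3)
= 1.201 × 1.745 × 0.7815 = 1.638
R_B = 1.638 × 50.5 = 82.7 Ω

82.7 Ω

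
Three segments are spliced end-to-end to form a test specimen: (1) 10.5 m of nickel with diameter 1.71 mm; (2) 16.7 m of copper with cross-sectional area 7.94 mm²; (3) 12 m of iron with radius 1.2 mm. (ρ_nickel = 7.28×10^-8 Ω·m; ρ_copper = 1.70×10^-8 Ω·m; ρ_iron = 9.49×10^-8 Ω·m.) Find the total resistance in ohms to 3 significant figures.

0.620 Ω

Seg 1: A = π(d/2)² = π(8.5500e-04 m)² = 2.297e-06 m²
R_1 = (7.28×10^-8)(10.5)/(2.297e-06) = 0.3328 Ω
Seg 2: A = 7.94 mm² = 7.940e-06 m²
R_2 = (1.70×10^-8)(16.7)/(7.940e-06) = 0.03576 Ω
Seg 3: A = πr² = π(1.2000e-03 m)² = 4.524e-06 m²
R_3 = (9.49×10^-8)(12)/(4.524e-06) = 0.2517 Ω
R_total = R_1 + R_2 + R_3 = 0.620 Ω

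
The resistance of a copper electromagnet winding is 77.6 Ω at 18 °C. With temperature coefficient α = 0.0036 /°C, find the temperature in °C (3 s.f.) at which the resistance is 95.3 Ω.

R = R₀(1 + α(T − T₀)) ⇒ T = T₀ + (R/R₀ − 1)/α
T = 18 + (95.3/77.6 − 1)/0.0036 = 18 + (0.2281)/0.0036 = 81.4 °C

81.4 °C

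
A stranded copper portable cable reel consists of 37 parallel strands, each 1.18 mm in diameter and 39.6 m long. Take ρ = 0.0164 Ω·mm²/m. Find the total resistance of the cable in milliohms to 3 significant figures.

ρ = 0.0164 Ω·mm²/m = 1.64×10^-8 Ω·m
A_strand = π(5.9000e-04 m)² = 1.094e-06 m²
R_strand = ρL/A = (1.64×10^-8)(39.6)/(1.094e-06) = 0.5939 Ω
R_total = R_strand/N = 0.5939/37 = 16.1 mΩ

16.1 mΩ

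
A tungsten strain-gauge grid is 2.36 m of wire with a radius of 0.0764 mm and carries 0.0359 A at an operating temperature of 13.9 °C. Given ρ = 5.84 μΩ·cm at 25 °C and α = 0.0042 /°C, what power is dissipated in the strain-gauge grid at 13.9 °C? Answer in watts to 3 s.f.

ρ = 5.84 μΩ·cm = 5.84×10^-8 Ω·m
A = πr² = π(7.6400e-05 m)² = 1.834e-08 m²
R₍25₎ = ρL/A = (5.84×10^-8)(2.36)/(1.834e-08) = 7.516 Ω
R₍13.9₎ = R₍25₎(1 + αΔT) = 7.516 × (1 + 0.0042×-11.1) = 7.166 Ω
P = I²R = (0.0359)² × 7.166 = 0.00924 W

0.00924 W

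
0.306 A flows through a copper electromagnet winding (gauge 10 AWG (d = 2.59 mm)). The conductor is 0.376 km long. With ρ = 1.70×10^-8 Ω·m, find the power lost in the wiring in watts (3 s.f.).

A = π(2.59/2 mm)² = π(1.2950e-03 m)² = 5.269e-06 m²
R = ρL/A = (1.70×10^-8)(376)/(5.269e-06) = 1.213 Ω
P = I²R = (0.306)² × 1.213 = 0.114 W

0.114 W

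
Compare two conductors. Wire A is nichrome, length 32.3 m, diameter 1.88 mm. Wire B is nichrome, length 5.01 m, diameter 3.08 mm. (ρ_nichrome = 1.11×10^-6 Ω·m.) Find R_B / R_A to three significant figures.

0.0578

R ∝ ρL/d², so R_B/R_A = (L_B/L_A) × (d_A/d_B)²
= (5.01/32.3) × (1.88/3.08)² = 0.0578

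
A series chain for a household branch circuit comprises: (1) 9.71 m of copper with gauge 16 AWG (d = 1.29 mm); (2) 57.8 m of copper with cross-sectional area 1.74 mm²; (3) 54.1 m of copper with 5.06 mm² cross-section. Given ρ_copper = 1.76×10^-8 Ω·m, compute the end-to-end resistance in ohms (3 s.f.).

Seg 1: A = π(1.29/2 mm)² = π(6.4500e-04 m)² = 1.307e-06 m²
R_1 = (1.76×10^-8)(9.71)/(1.307e-06) = 0.1308 Ω
Seg 2: A = 1.74 mm² = 1.740e-06 m²
R_2 = (1.76×10^-8)(57.8)/(1.740e-06) = 0.5846 Ω
Seg 3: A = 5.06 mm² = 5.060e-06 m²
R_3 = (1.76×10^-8)(54.1)/(5.060e-06) = 0.1882 Ω
R_total = R_1 + R_2 + R_3 = 0.904 Ω

0.904 Ω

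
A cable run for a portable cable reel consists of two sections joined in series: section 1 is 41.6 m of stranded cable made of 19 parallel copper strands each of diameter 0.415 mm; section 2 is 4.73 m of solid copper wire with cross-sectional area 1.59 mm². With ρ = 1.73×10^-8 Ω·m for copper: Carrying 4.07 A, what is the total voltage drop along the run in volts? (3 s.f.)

Section 1: A_strand = π(2.0750e-04)² = 1.353e-07 m²; R₁ = ρL/(N·A_s) = (1.73×10^-8)(41.6)/(19×1.353e-07) = 0.28 Ω
Section 2: A = 1.59 mm² = 1.590e-06 m²
R₂ = (1.73×10^-8)(4.73)/(1.590e-06) = 0.05146 Ω
R = R₁ + R₂ = 0.3315 Ω
V = IR = 4.07 × 0.3315 = 1.35 V

1.35 V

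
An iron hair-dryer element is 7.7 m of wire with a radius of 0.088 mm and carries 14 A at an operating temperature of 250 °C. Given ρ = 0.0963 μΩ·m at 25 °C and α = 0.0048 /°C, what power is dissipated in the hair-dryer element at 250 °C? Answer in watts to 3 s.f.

ρ = 0.0963 μΩ·m = 9.63×10^-8 Ω·m
A = πr² = π(8.8000e-05 m)² = 2.433e-08 m²
R₍25₎ = ρL/A = (9.63×10^-8)(7.7)/(2.433e-08) = 30.48 Ω
R₍250₎ = R₍25₎(1 + αΔT) = 30.48 × (1 + 0.0048×225) = 63.4 Ω
P = I²R = (14)² × 63.4 = 12400 W

12400 W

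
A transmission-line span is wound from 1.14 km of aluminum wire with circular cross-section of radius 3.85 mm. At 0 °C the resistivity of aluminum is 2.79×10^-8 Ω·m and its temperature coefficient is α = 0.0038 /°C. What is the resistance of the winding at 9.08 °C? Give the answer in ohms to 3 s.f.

A = πr² = π(3.8500e-03 m)² = 4.657e-05 m²
R₍0°C₎ = ρL/A = (2.79×10^-8)(1140)/(4.657e-05) = 0.683 Ω
R = R₀(1 + αΔT) = 0.683(1 + 0.0038×9.08) = 0.707 Ω

0.707 Ω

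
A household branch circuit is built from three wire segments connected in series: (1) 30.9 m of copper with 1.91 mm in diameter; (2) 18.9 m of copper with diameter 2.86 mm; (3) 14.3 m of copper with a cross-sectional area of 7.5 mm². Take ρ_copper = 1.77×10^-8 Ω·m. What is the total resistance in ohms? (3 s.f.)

Seg 1: A = π(d/2)² = π(9.5500e-04 m)² = 2.865e-06 m²
R_1 = (1.77×10^-8)(30.9)/(2.865e-06) = 0.1909 Ω
Seg 2: A = π(d/2)² = π(1.4300e-03 m)² = 6.424e-06 m²
R_2 = (1.77×10^-8)(18.9)/(6.424e-06) = 0.05207 Ω
Seg 3: A = 7.5 mm² = 7.500e-06 m²
R_3 = (1.77×10^-8)(14.3)/(7.500e-06) = 0.03375 Ω
R_total = R_1 + R_2 + R_3 = 0.277 Ω

0.277 Ω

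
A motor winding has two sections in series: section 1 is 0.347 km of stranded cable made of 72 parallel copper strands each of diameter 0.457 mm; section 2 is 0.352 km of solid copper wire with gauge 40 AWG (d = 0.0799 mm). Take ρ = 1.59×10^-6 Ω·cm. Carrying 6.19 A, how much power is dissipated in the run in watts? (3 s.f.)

ρ = 1.59×10^-6 Ω·cm = 1.59×10^-8 Ω·m
Section 1: A_strand = π(2.2850e-04)² = 1.640e-07 m²; R₁ = ρL/(N·A_s) = (1.59×10^-8)(347)/(72×1.640e-07) = 0.4672 Ω
Section 2: A = π(0.0799/2 mm)² = π(3.9950e-05 m)² = 5.014e-09 m²
R₂ = (1.59×10^-8)(352)/(5.014e-09) = 1116 Ω
R = R₁ + R₂ = 1117 Ω
P = I²R = (6.19)² × 1117 = 42800 W

42800 W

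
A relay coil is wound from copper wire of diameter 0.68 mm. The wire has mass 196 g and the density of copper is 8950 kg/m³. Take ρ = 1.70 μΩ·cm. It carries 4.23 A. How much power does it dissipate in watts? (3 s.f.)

50.5 W

ρ = 1.70 μΩ·cm = 1.70×10^-8 Ω·m
A = π(d/2)² = π(3.4000e-04 m)² = 3.6317e-07 m²
L = m/(density·A) = 0.196/(8950×3.6317e-07) = 60.3 m
R = ρL/A = (1.70×10^-8)(60.3)/(3.6317e-07) = 2.823 Ω
P = I²R = (4.23)² × 2.823 = 50.5 W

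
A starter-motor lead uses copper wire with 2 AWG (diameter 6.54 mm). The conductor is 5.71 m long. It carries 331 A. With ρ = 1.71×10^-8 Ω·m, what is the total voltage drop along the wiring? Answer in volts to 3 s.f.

0.962 V

A = π(6.54/2 mm)² = π(3.2700e-03 m)² = 3.359e-05 m²
R = ρL/A = (1.71×10^-8)(5.71)/(3.359e-05) = 0.002907 Ω
V = IR = 331 × 0.002907 = 0.962 V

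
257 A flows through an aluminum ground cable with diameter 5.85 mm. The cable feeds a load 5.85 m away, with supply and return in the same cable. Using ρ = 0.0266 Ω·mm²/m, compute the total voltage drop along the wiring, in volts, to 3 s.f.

ρ = 0.0266 Ω·mm²/m = 2.66×10^-8 Ω·m
A = π(d/2)² = π(2.9250e-03 m)² = 2.688e-05 m²
Total conductor length (both ways) L = 2 × 5.85 = 11.7 m
R = ρL/A = (2.66×10^-8)(11.7)/(2.688e-05) = 0.01158 Ω
V = IR = 257 × 0.01158 = 2.98 V

2.98 V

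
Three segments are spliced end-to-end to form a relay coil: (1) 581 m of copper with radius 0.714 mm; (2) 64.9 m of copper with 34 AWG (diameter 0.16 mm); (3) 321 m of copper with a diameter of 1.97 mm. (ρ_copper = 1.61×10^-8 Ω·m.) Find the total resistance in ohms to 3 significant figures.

Seg 1: A = πr² = π(7.1400e-04 m)² = 1.602e-06 m²
R_1 = (1.61×10^-8)(581)/(1.602e-06) = 5.841 Ω
Seg 2: A = π(0.16/2 mm)² = π(8.0000e-05 m)² = 2.011e-08 m²
R_2 = (1.61×10^-8)(64.9)/(2.011e-08) = 51.97 Ω
Seg 3: A = π(d/2)² = π(9.8500e-04 m)² = 3.048e-06 m²
R_3 = (1.61×10^-8)(321)/(3.048e-06) = 1.696 Ω
R_total = R_1 + R_2 + R_3 = 59.5 Ω

59.5 Ω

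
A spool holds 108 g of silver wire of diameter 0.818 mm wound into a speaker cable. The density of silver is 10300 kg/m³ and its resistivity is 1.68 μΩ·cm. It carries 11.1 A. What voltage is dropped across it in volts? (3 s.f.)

ρ = 1.68 μΩ·cm = 1.68×10^-8 Ω·m
A = π(d/2)² = π(4.0900e-04 m)² = 5.2553e-07 m²
L = m/(density·A) = 0.108/(10300×5.2553e-07) = 19.95 m
R = ρL/A = (1.68×10^-8)(19.95)/(5.2553e-07) = 0.6378 Ω
V = IR = 11.1 × 0.6378 = 7.08 V

7.08 V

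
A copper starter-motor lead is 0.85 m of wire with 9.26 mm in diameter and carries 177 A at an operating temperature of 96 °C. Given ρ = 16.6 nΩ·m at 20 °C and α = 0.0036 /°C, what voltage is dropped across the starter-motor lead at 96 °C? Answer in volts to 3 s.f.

ρ = 16.6 nΩ·m = 1.66×10^-8 Ω·m
A = π(d/2)² = π(4.6300e-03 m)² = 6.735e-05 m²
R₍20₎ = ρL/A = (1.66×10^-8)(0.85)/(6.735e-05) = 2.095×10^-4 Ω
R₍96₎ = R₍20₎(1 + αΔT) = 2.095×10^-4 × (1 + 0.0036×76) = 2.668×10^-4 Ω
V = IR = 177 × 2.668×10^-4 = 0.0472 V

0.0472 V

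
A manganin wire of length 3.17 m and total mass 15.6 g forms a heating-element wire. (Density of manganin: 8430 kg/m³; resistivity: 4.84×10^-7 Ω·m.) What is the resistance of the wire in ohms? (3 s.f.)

2.63 Ω

A = m/(density·L) = 0.0156/(8430×3.17) = 5.8376e-07 m²
R = ρL/A = (4.84×10^-7)(3.17)/(5.8376e-07) = 2.63 Ω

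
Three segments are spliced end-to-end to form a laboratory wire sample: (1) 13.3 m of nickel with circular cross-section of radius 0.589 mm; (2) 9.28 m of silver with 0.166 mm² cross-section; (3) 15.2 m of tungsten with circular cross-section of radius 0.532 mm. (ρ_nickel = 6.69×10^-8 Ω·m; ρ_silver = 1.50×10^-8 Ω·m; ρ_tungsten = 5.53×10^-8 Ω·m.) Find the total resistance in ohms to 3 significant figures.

Seg 1: A = πr² = π(5.8900e-04 m)² = 1.090e-06 m²
R_1 = (6.69×10^-8)(13.3)/(1.090e-06) = 0.8164 Ω
Seg 2: A = 0.166 mm² = 1.660e-07 m²
R_2 = (1.50×10^-8)(9.28)/(1.660e-07) = 0.8386 Ω
Seg 3: A = πr² = π(5.3200e-04 m)² = 8.891e-07 m²
R_3 = (5.53×10^-8)(15.2)/(8.891e-07) = 0.9454 Ω
R_total = R_1 + R_2 + R_3 = 2.60 Ω

2.60 Ω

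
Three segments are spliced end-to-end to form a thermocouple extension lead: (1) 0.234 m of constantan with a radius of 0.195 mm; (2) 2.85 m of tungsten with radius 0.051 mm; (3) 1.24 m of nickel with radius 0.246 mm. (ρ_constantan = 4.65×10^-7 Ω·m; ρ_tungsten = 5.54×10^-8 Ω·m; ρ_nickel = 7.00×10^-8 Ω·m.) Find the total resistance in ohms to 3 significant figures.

Seg 1: A = πr² = π(1.9500e-04 m)² = 1.195e-07 m²
R_1 = (4.65×10^-7)(0.234)/(1.195e-07) = 0.9109 Ω
Seg 2: A = πr² = π(5.1000e-05 m)² = 8.171e-09 m²
R_2 = (5.54×10^-8)(2.85)/(8.171e-09) = 19.32 Ω
Seg 3: A = πr² = π(2.4600e-04 m)² = 1.901e-07 m²
R_3 = (7.00×10^-8)(1.24)/(1.901e-07) = 0.4566 Ω
R_total = R_1 + R_2 + R_3 = 20.7 Ω

20.7 Ω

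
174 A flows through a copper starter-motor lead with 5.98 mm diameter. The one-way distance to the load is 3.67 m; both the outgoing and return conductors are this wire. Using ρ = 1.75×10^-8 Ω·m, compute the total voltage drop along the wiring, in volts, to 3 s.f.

0.796 V

A = π(d/2)² = π(2.9900e-03 m)² = 2.809e-05 m²
Total conductor length (both ways) L = 2 × 3.67 = 7.34 m
R = ρL/A = (1.75×10^-8)(7.34)/(2.809e-05) = 0.004573 Ω
V = IR = 174 × 0.004573 = 0.796 V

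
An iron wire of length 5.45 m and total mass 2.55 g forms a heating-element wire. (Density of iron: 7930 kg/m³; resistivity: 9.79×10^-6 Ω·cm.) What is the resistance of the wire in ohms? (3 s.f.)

ρ = 9.79×10^-6 Ω·cm = 9.79×10^-8 Ω·m
A = m/(density·L) = 0.00255/(7930×5.45) = 5.9003e-08 m²
R = ρL/A = (9.79×10^-8)(5.45)/(5.9003e-08) = 9.04 Ω

9.04 Ω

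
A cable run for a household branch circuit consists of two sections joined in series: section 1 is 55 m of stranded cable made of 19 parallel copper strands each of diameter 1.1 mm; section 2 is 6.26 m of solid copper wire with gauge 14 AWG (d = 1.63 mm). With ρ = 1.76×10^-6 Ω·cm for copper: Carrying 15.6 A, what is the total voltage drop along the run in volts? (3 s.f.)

ρ = 1.76×10^-6 Ω·cm = 1.76×10^-8 Ω·m
Section 1: A_strand = π(5.5000e-04)² = 9.503e-07 m²; R₁ = ρL/(N·A_s) = (1.76×10^-8)(55)/(19×9.503e-07) = 0.05361 Ω
Section 2: A = π(1.63/2 mm)² = π(8.1500e-04 m)² = 2.087e-06 m²
R₂ = (1.76×10^-8)(6.26)/(2.087e-06) = 0.0528 Ω
R = R₁ + R₂ = 0.1064 Ω
V = IR = 15.6 × 0.1064 = 1.66 V

1.66 V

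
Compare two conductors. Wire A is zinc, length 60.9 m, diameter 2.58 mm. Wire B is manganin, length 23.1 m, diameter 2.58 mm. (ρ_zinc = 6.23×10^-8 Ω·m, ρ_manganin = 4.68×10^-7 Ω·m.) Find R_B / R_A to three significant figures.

R ∝ ρL/d², so R_B/R_A = (ρ_B/ρ_A) × (L_B/L_A)
= (4.68×10^-7/6.23×10^-8) × (23.1/60.9) = 2.85

2.85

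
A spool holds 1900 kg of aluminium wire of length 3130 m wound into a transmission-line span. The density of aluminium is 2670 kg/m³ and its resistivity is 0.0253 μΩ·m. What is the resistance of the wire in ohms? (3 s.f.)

0.348 Ω

ρ = 0.0253 μΩ·m = 2.53×10^-8 Ω·m
A = m/(density·L) = 1900/(2670×3130) = 2.2735e-04 m²
R = ρL/A = (2.53×10^-8)(3130)/(2.2735e-04) = 0.348 Ω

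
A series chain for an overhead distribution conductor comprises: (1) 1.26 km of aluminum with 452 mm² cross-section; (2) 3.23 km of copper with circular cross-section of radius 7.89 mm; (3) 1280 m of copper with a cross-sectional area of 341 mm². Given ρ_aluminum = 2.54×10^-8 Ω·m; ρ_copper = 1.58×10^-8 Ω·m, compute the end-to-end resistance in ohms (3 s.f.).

Seg 1: A = 452 mm² = 4.520e-04 m²
R_1 = (2.54×10^-8)(1260)/(4.520e-04) = 0.07081 Ω
Seg 2: A = πr² = π(7.8900e-03 m)² = 1.956e-04 m²
R_2 = (1.58×10^-8)(3230)/(1.956e-04) = 0.2609 Ω
Seg 3: A = 341 mm² = 3.410e-04 m²
R_3 = (1.58×10^-8)(1280)/(3.410e-04) = 0.05931 Ω
R_total = R_1 + R_2 + R_3 = 0.391 Ω

0.391 Ω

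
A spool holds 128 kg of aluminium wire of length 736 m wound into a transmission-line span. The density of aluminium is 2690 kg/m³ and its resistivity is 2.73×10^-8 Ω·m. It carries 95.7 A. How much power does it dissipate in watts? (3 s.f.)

2850 W

A = m/(density·L) = 128/(2690×736) = 6.4652e-05 m²
R = ρL/A = (2.73×10^-8)(736)/(6.4652e-05) = 0.3108 Ω
P = I²R = (95.7)² × 0.3108 = 2850 W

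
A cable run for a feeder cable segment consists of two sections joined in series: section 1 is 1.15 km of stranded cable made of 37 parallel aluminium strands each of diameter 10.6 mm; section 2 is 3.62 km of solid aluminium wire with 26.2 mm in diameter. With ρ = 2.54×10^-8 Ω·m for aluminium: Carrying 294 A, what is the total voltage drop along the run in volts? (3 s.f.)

52.8 V

Section 1: A_strand = π(5.3000e-03)² = 8.825e-05 m²; R₁ = ρL/(N·A_s) = (2.54×10^-8)(1150)/(37×8.825e-05) = 0.008946 Ω
Section 2: A = π(d/2)² = π(1.3100e-02 m)² = 5.391e-04 m²
R₂ = (2.54×10^-8)(3620)/(5.391e-04) = 0.1705 Ω
R = R₁ + R₂ = 0.1795 Ω
V = IR = 294 × 0.1795 = 52.8 V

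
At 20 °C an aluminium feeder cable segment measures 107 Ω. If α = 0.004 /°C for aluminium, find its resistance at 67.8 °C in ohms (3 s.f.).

ΔT = 67.8 − 20 = 47.8 °C
R = R₀(1 + αΔT) = 107 × (1 + 0.004×47.8) = 107 × 1.191 = 127 Ω

127 Ω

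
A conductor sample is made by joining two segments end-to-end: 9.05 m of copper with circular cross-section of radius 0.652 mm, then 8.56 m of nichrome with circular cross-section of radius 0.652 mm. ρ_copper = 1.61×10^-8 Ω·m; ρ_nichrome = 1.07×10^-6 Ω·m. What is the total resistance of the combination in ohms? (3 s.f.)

Segment 1: A = πr² = π(6.5200e-04 m)² = 1.336e-06 m²
R₁ = ρL/A = (1.61×10^-8)(9.05)/(1.336e-06) = 0.1091 Ω
R₂ = (1.07×10^-6)(8.56)/(1.336e-06) = 6.858 Ω
R = R₁ + R₂ = 6.97 Ω

6.97 Ω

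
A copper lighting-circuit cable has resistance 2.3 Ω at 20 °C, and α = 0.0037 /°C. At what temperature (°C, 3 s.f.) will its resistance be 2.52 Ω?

45.9 °C

R = R₀(1 + α(T − T₀)) ⇒ T = T₀ + (R/R₀ − 1)/α
T = 20 + (2.52/2.3 − 1)/0.0037 = 20 + (0.09565)/0.0037 = 45.9 °C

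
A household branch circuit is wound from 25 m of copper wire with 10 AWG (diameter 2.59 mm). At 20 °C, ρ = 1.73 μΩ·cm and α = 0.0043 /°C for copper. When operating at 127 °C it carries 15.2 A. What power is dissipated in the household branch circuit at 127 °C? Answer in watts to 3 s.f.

ρ = 1.73 μΩ·cm = 1.73×10^-8 Ω·m
A = π(2.59/2 mm)² = π(1.2950e-03 m)² = 5.269e-06 m²
R₍20₎ = ρL/A = (1.73×10^-8)(25)/(5.269e-06) = 0.08209 Ω
R₍127₎ = R₍20₎(1 + αΔT) = 0.08209 × (1 + 0.0043×107) = 0.1199 Ω
P = I²R = (15.2)² × 0.1199 = 27.7 W

27.7 W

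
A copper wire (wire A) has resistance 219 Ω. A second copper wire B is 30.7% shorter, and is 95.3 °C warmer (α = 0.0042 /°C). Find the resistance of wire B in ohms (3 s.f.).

213 Ω

R ∝ ρL/d² with ρ ∝ (1+αΔT), so R_B/R_A = (1 − 30.7/100) × (1 + 0.0042×95.3)
= 0.693 × 1.4 = 0.9704
R_B = 0.9704 × 219 = 213 Ω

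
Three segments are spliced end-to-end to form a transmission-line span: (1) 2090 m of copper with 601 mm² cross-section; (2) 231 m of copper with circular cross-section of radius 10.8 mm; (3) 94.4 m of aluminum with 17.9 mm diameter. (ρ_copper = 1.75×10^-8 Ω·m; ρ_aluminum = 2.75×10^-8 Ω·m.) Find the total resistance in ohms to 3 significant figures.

0.0822 Ω

Seg 1: A = 601 mm² = 6.010e-04 m²
R_1 = (1.75×10^-8)(2090)/(6.010e-04) = 0.06086 Ω
Seg 2: A = πr² = π(1.0800e-02 m)² = 3.664e-04 m²
R_2 = (1.75×10^-8)(231)/(3.664e-04) = 0.01103 Ω
Seg 3: A = π(d/2)² = π(8.9500e-03 m)² = 2.516e-04 m²
R_3 = (2.75×10^-8)(94.4)/(2.516e-04) = 0.01032 Ω
R_total = R_1 + R_2 + R_3 = 0.0822 Ω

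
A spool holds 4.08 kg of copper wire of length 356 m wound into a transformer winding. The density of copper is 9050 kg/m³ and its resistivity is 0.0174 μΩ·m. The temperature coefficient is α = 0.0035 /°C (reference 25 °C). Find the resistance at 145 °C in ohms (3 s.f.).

6.95 Ω

ρ = 0.0174 μΩ·m = 1.74×10^-8 Ω·m
A = m/(density·L) = 4.08/(9050×356) = 1.2664e-06 m²
R = ρL/A = (1.74×10^-8)(356)/(1.2664e-06) = 4.891 Ω
R(145 °C) = 4.891 × (1 + 0.0035×120) = 6.95 Ω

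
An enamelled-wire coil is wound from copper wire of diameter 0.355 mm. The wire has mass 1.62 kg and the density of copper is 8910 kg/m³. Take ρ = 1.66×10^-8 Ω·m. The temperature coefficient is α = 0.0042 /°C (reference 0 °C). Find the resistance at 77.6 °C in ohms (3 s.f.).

A = π(d/2)² = π(1.7750e-04 m)² = 9.8980e-08 m²
L = m/(density·A) = 1.62/(8910×9.8980e-08) = 1837 m
R = ρL/A = (1.66×10^-8)(1837)/(9.8980e-08) = 308.1 Ω
R(77.6 °C) = 308.1 × (1 + 0.0042×77.6) = 408 Ω

408 Ω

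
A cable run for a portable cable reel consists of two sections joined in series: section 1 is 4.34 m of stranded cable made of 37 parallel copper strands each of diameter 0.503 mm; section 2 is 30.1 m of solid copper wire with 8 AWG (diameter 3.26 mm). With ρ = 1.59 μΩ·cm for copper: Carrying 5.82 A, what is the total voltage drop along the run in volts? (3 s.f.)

ρ = 1.59 μΩ·cm = 1.59×10^-8 Ω·m
Section 1: A_strand = π(2.5150e-04)² = 1.987e-07 m²; R₁ = ρL/(N·A_s) = (1.59×10^-8)(4.34)/(37×1.987e-07) = 0.009386 Ω
Section 2: A = π(3.26/2 mm)² = π(1.6300e-03 m)² = 8.347e-06 m²
R₂ = (1.59×10^-8)(30.1)/(8.347e-06) = 0.05734 Ω
R = R₁ + R₂ = 0.06672 Ω
V = IR = 5.82 × 0.06672 = 0.388 V

0.388 V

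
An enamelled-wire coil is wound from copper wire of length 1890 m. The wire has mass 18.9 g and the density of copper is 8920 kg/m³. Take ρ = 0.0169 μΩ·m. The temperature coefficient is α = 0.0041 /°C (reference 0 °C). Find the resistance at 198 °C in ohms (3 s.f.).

ρ = 0.0169 μΩ·m = 1.69×10^-8 Ω·m
A = m/(density·L) = 0.0189/(8920×1890) = 1.1211e-09 m²
R = ρL/A = (1.69×10^-8)(1890)/(1.1211e-09) = 28490 Ω
R(198 °C) = 28490 × (1 + 0.0041×198) = 51600 Ω

51600 Ω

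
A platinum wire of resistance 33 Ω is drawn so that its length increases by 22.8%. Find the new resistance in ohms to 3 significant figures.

k = 1 + 22.8/100 = 1.228; volume constant ⇒ A' = A/k, so R' = k²R.
R' = 1.508 × 33 = 49.8 Ω

49.8 Ω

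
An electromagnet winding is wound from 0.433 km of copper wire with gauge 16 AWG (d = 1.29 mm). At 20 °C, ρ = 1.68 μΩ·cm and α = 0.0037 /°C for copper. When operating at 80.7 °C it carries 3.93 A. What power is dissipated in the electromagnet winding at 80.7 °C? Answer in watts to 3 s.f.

105 W

ρ = 1.68 μΩ·cm = 1.68×10^-8 Ω·m
A = π(1.29/2 mm)² = π(6.4500e-04 m)² = 1.307e-06 m²
R₍20₎ = ρL/A = (1.68×10^-8)(433)/(1.307e-06) = 5.566 Ω
R₍80.7₎ = R₍20₎(1 + αΔT) = 5.566 × (1 + 0.0037×60.7) = 6.816 Ω
P = I²R = (3.93)² × 6.816 = 105 W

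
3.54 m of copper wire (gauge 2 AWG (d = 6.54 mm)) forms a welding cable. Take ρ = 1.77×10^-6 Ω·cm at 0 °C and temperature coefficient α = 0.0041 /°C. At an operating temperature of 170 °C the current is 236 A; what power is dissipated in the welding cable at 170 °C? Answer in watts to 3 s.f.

ρ = 1.77×10^-6 Ω·cm = 1.77×10^-8 Ω·m
A = π(6.54/2 mm)² = π(3.2700e-03 m)² = 3.359e-05 m²
R₍0₎ = ρL/A = (1.77×10^-8)(3.54)/(3.359e-05) = 0.001865 Ω
R₍170₎ = R₍0₎(1 + αΔT) = 0.001865 × (1 + 0.0041×170) = 0.003165 Ω
P = I²R = (236)² × 0.003165 = 176 W

176 W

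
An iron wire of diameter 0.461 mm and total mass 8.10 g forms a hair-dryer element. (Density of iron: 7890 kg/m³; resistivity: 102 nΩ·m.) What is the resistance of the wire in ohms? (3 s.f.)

3.76 Ω

ρ = 102 nΩ·m = 1.02×10^-7 Ω·m
A = π(d/2)² = π(2.3050e-04 m)² = 1.6691e-07 m²
L = m/(density·A) = 0.0081/(7890×1.6691e-07) = 6.151 m
R = ρL/A = (1.02×10^-7)(6.151)/(1.6691e-07) = 3.76 Ω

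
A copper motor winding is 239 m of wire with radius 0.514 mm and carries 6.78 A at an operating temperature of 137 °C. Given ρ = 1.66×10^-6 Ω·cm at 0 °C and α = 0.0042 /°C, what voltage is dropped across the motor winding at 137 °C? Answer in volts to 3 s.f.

51.1 V

ρ = 1.66×10^-6 Ω·cm = 1.66×10^-8 Ω·m
A = πr² = π(5.1400e-04 m)² = 8.300e-07 m²
R₍0₎ = ρL/A = (1.66×10^-8)(239)/(8.300e-07) = 4.78 Ω
R₍137₎ = R₍0₎(1 + αΔT) = 4.78 × (1 + 0.0042×137) = 7.53 Ω
V = IR = 6.78 × 7.53 = 51.1 V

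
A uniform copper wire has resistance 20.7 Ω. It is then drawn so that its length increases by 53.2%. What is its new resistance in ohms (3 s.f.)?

k = 1 + 53.2/100 = 1.532; volume constant ⇒ A' = A/k, so R' = k²R.
R' = 2.347 × 20.7 = 48.6 Ω

48.6 Ω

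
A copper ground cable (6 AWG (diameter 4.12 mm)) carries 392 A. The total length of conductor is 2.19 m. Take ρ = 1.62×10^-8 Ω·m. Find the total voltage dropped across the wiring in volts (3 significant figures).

1.04 V

A = π(4.12/2 mm)² = π(2.0600e-03 m)² = 1.333e-05 m²
R = ρL/A = (1.62×10^-8)(2.19)/(1.333e-05) = 0.002661 Ω
V = IR = 392 × 0.002661 = 1.04 V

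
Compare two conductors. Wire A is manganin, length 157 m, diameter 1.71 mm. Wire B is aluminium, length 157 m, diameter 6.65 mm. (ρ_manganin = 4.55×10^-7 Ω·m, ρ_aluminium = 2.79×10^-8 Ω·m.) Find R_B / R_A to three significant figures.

0.00405

R ∝ ρL/d², so R_B/R_A = (ρ_B/ρ_A) × (d_A/d_B)²
= (2.79×10^-8/4.55×10^-7) × (1.71/6.65)² = 0.00405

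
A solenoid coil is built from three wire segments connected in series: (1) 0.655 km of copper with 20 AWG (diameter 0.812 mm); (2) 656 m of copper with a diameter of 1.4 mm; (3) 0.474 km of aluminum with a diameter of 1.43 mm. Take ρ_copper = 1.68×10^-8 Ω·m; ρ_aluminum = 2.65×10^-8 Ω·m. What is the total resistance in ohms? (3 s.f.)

36.2 Ω

Seg 1: A = π(0.812/2 mm)² = π(4.0600e-04 m)² = 5.178e-07 m²
R_1 = (1.68×10^-8)(655)/(5.178e-07) = 21.25 Ω
Seg 2: A = π(d/2)² = π(7.0000e-04 m)² = 1.539e-06 m²
R_2 = (1.68×10^-8)(656)/(1.539e-06) = 7.159 Ω
Seg 3: A = π(d/2)² = π(7.1500e-04 m)² = 1.606e-06 m²
R_3 = (2.65×10^-8)(474)/(1.606e-06) = 7.821 Ω
R_total = R_1 + R_2 + R_3 = 36.2 Ω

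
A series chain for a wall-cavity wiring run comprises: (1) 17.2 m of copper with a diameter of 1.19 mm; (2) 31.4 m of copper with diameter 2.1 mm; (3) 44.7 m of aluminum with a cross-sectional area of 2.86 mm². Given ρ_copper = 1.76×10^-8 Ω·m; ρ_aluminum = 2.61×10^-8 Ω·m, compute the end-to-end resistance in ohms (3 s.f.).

Seg 1: A = π(d/2)² = π(5.9500e-04 m)² = 1.112e-06 m²
R_1 = (1.76×10^-8)(17.2)/(1.112e-06) = 0.2722 Ω
Seg 2: A = π(d/2)² = π(1.0500e-03 m)² = 3.464e-06 m²
R_2 = (1.76×10^-8)(31.4)/(3.464e-06) = 0.1596 Ω
Seg 3: A = 2.86 mm² = 2.860e-06 m²
R_3 = (2.61×10^-8)(44.7)/(2.860e-06) = 0.4079 Ω
R_total = R_1 + R_2 + R_3 = 0.840 Ω

0.840 Ω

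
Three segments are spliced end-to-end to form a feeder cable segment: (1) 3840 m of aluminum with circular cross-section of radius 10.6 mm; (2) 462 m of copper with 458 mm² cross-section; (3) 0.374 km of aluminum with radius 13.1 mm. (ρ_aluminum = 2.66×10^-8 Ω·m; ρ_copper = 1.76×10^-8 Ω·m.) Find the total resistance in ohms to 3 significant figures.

Seg 1: A = πr² = π(1.0600e-02 m)² = 3.530e-04 m²
R_1 = (2.66×10^-8)(3840)/(3.530e-04) = 0.2894 Ω
Seg 2: A = 458 mm² = 4.580e-04 m²
R_2 = (1.76×10^-8)(462)/(4.580e-04) = 0.01775 Ω
Seg 3: A = πr² = π(1.3100e-02 m)² = 5.391e-04 m²
R_3 = (2.66×10^-8)(374)/(5.391e-04) = 0.01845 Ω
R_total = R_1 + R_2 + R_3 = 0.326 Ω

0.326 Ω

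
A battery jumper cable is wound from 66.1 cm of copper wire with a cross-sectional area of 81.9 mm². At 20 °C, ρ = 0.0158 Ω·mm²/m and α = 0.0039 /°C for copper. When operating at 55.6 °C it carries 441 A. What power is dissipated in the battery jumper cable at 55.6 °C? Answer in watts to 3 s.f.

ρ = 0.0158 Ω·mm²/m = 1.58×10^-8 Ω·m
A = 81.9 mm² = 8.190e-05 m²
R₍20₎ = ρL/A = (1.58×10^-8)(0.661)/(8.190e-05) = 1.275×10^-4 Ω
R₍55.6₎ = R₍20₎(1 + αΔT) = 1.275×10^-4 × (1 + 0.0039×35.6) = 1.452×10^-4 Ω
P = I²R = (441)² × 1.452×10^-4 = 28.2 W

28.2 W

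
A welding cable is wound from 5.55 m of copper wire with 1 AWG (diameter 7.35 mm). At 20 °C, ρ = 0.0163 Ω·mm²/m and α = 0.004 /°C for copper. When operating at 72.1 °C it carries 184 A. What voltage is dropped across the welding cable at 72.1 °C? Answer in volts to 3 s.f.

0.474 V

ρ = 0.0163 Ω·mm²/m = 1.63×10^-8 Ω·m
A = π(7.35/2 mm)² = π(3.6750e-03 m)² = 4.243e-05 m²
R₍20₎ = ρL/A = (1.63×10^-8)(5.55)/(4.243e-05) = 0.002132 Ω
R₍72.1₎ = R₍20₎(1 + αΔT) = 0.002132 × (1 + 0.004×52.1) = 0.002576 Ω
V = IR = 184 × 0.002576 = 0.474 V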